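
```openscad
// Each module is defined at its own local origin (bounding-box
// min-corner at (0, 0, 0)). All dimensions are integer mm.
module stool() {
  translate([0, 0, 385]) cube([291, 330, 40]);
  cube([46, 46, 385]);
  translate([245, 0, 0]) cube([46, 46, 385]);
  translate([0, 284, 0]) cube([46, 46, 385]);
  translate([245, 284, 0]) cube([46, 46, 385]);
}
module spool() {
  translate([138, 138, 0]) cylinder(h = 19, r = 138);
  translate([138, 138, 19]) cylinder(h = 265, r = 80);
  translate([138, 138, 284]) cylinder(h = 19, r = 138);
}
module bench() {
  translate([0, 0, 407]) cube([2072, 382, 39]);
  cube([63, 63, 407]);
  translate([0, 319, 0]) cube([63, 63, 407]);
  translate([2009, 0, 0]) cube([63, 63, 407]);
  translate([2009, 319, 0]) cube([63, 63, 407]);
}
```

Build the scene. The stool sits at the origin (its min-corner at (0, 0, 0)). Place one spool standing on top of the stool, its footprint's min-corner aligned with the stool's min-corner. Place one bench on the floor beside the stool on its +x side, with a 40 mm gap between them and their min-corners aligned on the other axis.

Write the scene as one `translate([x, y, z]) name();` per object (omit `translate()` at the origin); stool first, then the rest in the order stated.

stool();
translate([0, 0, 425]) spool();
translate([331, 0, 0]) bench();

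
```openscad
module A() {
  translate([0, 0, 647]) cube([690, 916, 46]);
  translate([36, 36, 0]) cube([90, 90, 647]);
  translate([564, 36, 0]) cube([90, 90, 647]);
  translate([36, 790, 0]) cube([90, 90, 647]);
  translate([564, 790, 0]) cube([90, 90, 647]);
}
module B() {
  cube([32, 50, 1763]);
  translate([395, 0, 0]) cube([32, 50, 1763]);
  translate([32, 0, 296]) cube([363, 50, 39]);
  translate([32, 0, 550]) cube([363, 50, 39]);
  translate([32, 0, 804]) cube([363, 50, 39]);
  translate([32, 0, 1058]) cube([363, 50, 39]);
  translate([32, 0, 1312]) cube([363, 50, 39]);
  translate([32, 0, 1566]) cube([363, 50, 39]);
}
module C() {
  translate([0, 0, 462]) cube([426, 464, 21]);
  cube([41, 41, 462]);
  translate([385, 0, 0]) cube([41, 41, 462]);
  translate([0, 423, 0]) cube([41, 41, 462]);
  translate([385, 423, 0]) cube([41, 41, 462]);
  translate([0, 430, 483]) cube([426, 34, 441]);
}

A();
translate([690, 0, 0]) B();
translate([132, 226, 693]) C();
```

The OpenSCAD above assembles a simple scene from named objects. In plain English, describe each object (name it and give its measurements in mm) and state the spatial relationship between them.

A is a table with a 690×916 mm rectangular top, 46 mm thick, top surface at z = 693 mm, supported by four 90×90 mm square legs, each inset 36 mm from the nearest pair of top edges, running from the floor.

B is a straight ladder. Two 32×50 mm vertical rails, 1763 mm tall, stand 427 mm apart (outside-to-outside) with their front faces coplanar on the −y side. 6 rungs, each 50 mm deep and 39 mm tall, span between the inner faces of the rails, front faces flush with the rails. The lowest rung's underside is at z = 296 mm and rungs are spaced 254 mm apart (underside to underside).

C is a chair. The seat is a 426×464×21 mm slab with its top at z = 483 mm, on four 41×41 mm corner legs (flush with the seat edges, standing on z = 0). A flat backrest 34 mm thick, 441 mm tall, spans the full seat width and rises from the seat top along its +y edge, rear face flush with the rear of the seat.

The ladder is against the table's +x side, with their −y faces flush. The chair is on top of the table, centred.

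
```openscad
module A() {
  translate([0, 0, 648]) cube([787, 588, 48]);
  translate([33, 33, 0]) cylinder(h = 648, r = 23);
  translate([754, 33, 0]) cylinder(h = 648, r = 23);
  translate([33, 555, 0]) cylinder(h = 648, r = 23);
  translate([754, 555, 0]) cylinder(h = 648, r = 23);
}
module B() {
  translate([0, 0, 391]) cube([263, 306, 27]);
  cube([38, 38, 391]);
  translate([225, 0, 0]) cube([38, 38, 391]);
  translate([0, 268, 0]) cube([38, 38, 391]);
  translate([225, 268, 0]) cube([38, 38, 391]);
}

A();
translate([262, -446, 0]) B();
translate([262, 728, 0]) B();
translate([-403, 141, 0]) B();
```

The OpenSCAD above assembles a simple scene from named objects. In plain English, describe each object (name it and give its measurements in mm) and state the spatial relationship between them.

A is a table: top 787 mm (x) × 588 mm (y), 48 mm thick, upper face at z = 696 mm, on four round legs of 46 mm diameter, each leg's bounding box inset 10 mm from the nearest pair of top edges, running from z = 0 to the bottom of the top.

B is a simple wooden stool: a rectangular seat 263 mm (x) by 306 mm (y), 27 mm thick, top face at z = 418 mm, on four square legs, each 38×38 mm in cross-section. The legs rest on z = 0, each flush with a corner of the seat.

Three stools sit around the table at the −y, +y, −x sides.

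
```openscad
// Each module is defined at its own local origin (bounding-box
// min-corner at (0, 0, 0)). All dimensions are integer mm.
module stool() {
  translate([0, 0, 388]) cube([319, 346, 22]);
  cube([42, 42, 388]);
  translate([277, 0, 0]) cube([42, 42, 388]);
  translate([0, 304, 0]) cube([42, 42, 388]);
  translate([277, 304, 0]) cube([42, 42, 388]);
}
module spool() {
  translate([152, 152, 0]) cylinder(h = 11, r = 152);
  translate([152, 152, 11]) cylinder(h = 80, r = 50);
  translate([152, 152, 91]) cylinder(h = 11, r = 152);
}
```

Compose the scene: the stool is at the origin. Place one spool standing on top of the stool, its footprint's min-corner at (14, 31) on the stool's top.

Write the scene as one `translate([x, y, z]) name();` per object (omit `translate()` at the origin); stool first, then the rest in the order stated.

stool();
translate([14, 31, 410]) spool();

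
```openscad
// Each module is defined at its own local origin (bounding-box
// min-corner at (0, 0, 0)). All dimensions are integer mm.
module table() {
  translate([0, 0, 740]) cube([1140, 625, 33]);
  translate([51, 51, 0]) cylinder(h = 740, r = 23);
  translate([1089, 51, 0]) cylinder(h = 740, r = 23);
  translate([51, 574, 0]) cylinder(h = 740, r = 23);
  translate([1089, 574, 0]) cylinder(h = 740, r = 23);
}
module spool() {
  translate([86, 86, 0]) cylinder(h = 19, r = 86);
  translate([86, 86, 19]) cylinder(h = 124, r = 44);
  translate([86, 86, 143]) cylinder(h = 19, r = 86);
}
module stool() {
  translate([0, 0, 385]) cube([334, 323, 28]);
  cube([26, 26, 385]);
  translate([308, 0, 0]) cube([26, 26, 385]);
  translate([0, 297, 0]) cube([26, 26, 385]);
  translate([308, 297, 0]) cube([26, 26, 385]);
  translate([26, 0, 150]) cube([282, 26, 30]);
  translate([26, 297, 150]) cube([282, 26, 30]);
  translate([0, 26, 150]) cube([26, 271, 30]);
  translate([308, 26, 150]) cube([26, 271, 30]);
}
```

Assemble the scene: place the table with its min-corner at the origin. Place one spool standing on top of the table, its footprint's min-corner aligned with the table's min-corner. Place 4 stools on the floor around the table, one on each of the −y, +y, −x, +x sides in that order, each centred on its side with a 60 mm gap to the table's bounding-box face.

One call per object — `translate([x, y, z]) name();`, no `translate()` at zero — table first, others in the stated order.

table();
translate([0, 0, 773]) spool();
translate([403, -383, 0]) stool();
translate([403, 685, 0]) stool();
translate([-394, 151, 0]) stool();
translate([1200, 151, 0]) stool();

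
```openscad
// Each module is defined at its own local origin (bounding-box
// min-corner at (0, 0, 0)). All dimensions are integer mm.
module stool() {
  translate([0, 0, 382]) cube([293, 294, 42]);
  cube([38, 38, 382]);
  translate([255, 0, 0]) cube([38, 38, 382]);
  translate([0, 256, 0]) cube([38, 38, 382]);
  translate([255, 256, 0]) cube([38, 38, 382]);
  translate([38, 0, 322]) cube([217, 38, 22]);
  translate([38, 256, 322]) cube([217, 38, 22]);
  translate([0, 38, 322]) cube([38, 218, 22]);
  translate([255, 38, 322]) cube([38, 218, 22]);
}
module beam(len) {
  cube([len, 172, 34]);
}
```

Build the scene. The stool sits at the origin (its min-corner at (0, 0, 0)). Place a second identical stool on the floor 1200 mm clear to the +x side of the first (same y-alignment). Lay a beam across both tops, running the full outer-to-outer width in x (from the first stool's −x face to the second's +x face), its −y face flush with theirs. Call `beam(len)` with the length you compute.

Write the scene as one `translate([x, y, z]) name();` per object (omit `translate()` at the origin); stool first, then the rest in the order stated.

stool();
translate([1493, 0, 0]) stool();
translate([0, 0, 424]) beam(1786);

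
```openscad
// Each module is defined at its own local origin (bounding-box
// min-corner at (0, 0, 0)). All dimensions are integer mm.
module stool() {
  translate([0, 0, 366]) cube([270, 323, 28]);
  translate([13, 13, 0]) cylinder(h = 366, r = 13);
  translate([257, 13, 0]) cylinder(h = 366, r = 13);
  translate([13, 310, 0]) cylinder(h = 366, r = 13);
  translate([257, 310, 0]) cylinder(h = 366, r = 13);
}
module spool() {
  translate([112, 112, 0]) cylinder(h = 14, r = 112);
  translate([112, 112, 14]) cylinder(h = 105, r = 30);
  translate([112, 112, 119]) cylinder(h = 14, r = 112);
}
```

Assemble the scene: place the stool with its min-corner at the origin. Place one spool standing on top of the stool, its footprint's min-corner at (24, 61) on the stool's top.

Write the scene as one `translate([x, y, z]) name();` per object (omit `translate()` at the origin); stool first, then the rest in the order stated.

stool();
translate([24, 61, 394]) spool();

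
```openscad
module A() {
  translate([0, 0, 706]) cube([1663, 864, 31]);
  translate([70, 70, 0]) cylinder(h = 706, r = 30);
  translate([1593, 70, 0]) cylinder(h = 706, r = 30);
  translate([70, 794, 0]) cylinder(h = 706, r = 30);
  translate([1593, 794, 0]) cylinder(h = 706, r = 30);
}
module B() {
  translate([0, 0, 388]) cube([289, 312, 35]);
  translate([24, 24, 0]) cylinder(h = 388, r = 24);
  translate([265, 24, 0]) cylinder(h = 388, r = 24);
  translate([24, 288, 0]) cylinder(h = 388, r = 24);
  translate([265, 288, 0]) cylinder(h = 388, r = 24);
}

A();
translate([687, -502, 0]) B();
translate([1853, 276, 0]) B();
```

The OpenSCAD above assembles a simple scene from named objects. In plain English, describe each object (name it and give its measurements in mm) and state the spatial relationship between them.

A is a rectangular dining table. The top is 1663×864×31 mm with its upper surface at z = 737 mm. It stands on four round legs of 60 mm diameter, each leg's bounding box inset 40 mm from the nearest pair of top edges, running from the floor to the underside of the top.

B is a simple wooden stool: a rectangular seat 289 mm (x) by 312 mm (y), 35 mm thick, top face at z = 423 mm, on four round legs, each 48 mm in diameter. The legs rest on z = 0, each leg's axis is inset half a diameter from the nearest pair of seat edges (so the leg's bounding box is flush with the corner).

Two stools sit around the table at the −y, +x sides.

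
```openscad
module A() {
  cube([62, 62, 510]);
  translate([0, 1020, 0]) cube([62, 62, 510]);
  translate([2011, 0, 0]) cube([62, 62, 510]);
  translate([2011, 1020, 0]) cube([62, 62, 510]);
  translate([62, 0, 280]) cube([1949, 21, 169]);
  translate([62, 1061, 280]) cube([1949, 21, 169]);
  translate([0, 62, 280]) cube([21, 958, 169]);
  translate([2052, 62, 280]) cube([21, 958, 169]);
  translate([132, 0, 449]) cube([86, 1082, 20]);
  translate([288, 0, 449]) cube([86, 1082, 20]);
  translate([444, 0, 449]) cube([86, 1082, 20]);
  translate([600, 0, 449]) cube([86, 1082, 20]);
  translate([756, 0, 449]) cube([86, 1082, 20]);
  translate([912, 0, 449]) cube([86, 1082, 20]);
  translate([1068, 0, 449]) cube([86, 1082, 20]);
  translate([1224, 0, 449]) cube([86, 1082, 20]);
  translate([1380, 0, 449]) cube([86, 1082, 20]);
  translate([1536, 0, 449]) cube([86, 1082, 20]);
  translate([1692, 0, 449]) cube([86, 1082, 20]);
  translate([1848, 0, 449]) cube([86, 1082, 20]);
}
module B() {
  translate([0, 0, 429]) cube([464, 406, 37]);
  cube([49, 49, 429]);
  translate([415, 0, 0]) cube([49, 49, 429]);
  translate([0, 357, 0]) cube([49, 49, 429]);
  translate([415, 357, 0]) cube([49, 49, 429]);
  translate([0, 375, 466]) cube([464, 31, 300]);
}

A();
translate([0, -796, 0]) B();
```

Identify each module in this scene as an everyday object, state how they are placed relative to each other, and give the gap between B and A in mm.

A is a bed frame. B is a chair. The chair is on the floor beside the bed frame on its −y side. The gap between the chair and the bed frame is 390 mm.

The chair's nearest face is 390 mm from the bed frame's −y face.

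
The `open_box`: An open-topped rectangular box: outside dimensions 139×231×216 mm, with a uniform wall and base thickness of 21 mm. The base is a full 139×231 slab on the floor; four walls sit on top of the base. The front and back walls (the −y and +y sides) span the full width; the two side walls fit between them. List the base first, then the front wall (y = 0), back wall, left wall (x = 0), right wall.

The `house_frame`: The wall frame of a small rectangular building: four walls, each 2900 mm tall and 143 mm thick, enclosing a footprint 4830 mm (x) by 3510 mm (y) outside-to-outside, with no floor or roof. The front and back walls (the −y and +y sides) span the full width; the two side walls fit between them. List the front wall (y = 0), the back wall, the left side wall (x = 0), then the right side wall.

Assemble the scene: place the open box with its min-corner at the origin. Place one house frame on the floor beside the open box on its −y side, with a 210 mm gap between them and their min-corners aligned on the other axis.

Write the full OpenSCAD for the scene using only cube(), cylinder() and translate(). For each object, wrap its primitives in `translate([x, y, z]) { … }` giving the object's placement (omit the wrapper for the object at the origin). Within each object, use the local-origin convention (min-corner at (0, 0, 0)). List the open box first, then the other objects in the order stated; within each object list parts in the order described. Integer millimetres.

cube([139, 231, 21]);
translate([0, 0, 21]) cube([139, 21, 195]);
translate([0, 210, 21]) cube([139, 21, 195]);
translate([0, 21, 21]) cube([21, 189, 195]);
translate([118, 21, 21]) cube([21, 189, 195]);
translate([0, -3720, 0]) {
  cube([4830, 143, 2900]);
  translate([0, 3367, 0]) cube([4830, 143, 2900]);
  translate([0, 143, 0]) cube([143, 3224, 2900]);
  translate([4687, 143, 0]) cube([143, 3224, 2900]);
}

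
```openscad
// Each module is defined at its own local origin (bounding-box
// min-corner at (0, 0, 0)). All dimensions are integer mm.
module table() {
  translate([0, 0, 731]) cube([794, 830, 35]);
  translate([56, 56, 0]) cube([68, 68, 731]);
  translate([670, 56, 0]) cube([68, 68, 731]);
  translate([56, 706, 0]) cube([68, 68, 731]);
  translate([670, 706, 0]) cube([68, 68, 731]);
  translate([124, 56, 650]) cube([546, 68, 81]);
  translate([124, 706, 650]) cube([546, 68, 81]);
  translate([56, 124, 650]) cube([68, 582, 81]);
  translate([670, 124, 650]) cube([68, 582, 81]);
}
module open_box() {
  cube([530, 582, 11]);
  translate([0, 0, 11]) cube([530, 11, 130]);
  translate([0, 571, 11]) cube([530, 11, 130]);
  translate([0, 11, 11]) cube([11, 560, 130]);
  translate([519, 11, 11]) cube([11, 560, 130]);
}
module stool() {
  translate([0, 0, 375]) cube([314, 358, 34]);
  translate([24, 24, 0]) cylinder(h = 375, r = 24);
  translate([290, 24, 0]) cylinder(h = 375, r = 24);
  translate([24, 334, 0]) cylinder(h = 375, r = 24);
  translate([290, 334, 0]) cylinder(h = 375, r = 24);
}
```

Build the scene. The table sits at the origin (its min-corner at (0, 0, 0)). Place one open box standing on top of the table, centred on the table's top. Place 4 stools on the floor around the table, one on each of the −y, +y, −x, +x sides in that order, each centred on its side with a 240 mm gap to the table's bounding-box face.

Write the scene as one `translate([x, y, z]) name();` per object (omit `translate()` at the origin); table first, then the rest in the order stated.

table();
translate([132, 124, 766]) open_box();
translate([240, -598, 0]) stool();
translate([240, 1070, 0]) stool();
translate([-554, 236, 0]) stool();
translate([1034, 236, 0]) stool();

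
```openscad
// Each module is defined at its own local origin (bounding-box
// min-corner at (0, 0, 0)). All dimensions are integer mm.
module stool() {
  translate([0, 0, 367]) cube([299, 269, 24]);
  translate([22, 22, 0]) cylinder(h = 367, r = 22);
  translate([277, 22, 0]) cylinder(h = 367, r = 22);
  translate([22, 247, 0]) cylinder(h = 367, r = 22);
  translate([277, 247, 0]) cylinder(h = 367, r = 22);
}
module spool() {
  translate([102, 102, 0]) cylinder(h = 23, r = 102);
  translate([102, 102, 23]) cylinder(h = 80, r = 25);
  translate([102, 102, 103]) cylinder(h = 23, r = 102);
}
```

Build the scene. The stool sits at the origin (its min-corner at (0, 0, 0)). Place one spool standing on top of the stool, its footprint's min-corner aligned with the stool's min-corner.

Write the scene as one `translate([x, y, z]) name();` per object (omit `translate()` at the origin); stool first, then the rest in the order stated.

stool();
translate([0, 0, 391]) spool();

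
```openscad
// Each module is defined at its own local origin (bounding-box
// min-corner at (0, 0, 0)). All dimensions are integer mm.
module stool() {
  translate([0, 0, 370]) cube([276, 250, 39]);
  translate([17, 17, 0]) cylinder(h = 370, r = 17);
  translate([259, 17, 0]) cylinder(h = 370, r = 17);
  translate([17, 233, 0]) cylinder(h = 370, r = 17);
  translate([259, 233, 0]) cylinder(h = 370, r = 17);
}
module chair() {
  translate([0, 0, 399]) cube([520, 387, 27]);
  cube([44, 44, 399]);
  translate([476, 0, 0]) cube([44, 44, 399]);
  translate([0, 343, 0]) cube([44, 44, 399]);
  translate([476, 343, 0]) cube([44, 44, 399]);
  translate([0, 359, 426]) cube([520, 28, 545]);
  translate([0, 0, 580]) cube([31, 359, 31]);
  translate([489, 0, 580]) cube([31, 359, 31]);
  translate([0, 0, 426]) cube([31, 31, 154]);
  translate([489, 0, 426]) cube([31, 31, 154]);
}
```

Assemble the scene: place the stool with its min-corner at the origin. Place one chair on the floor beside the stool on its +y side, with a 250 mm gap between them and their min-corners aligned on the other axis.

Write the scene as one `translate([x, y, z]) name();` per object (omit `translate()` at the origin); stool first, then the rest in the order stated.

stool();
translate([0, 500, 0]) chair();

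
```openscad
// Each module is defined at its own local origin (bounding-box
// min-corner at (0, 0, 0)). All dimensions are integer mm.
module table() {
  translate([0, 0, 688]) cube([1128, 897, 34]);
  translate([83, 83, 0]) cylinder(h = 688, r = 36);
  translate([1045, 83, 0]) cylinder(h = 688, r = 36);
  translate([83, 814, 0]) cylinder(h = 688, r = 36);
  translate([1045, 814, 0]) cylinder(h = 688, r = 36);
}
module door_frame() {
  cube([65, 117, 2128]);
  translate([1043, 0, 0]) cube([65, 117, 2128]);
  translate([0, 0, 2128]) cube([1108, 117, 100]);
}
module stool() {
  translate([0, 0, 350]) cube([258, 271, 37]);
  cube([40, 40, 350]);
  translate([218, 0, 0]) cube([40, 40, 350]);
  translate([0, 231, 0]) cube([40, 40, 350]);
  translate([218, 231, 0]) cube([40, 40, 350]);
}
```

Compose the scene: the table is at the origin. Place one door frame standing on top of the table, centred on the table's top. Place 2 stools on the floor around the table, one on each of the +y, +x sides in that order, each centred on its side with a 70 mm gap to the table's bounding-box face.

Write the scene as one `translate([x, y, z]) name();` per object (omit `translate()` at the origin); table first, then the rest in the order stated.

table();
translate([10, 390, 722]) door_frame();
translate([435, 967, 0]) stool();
translate([1198, 313, 0]) stool();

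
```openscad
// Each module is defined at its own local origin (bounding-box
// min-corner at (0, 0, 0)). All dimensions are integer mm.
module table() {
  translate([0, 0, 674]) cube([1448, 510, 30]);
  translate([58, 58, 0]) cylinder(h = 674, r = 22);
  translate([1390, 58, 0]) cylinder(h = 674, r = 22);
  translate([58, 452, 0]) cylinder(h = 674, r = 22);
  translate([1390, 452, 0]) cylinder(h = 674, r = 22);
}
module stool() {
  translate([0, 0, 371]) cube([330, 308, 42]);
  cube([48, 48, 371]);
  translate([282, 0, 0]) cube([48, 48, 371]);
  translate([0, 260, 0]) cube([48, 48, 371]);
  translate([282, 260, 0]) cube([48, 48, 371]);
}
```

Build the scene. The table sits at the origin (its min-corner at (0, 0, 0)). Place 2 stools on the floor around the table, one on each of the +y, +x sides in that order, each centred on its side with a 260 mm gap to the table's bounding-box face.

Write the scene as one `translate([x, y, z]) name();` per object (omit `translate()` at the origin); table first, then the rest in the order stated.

table();
translate([559, 770, 0]) stool();
translate([1708, 101, 0]) stool();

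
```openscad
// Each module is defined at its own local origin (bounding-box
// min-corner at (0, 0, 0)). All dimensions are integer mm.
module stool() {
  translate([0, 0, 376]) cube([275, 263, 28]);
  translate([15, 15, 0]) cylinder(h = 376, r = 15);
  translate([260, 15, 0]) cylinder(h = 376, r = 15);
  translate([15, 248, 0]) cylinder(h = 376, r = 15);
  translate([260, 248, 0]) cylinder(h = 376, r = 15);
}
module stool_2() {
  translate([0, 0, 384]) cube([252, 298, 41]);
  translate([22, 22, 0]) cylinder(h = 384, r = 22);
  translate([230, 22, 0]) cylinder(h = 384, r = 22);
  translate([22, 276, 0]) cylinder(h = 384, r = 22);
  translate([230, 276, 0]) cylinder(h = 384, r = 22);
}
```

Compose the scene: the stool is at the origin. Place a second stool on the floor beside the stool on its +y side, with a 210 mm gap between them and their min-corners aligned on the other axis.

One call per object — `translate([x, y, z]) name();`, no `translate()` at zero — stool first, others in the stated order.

stool();
translate([0, 473, 0]) stool_2();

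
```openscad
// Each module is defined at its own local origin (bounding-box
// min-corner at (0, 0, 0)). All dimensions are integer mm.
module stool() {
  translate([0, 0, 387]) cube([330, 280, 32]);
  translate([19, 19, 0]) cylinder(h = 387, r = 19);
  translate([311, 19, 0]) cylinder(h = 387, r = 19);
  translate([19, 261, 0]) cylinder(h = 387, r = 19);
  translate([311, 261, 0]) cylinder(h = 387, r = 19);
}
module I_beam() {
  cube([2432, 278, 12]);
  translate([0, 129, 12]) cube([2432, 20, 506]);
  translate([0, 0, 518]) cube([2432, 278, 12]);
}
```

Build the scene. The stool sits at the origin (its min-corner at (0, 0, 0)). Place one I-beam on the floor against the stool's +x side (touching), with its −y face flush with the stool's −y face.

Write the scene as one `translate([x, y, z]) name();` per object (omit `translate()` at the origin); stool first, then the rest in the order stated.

stool();
translate([330, 0, 0]) I_beam();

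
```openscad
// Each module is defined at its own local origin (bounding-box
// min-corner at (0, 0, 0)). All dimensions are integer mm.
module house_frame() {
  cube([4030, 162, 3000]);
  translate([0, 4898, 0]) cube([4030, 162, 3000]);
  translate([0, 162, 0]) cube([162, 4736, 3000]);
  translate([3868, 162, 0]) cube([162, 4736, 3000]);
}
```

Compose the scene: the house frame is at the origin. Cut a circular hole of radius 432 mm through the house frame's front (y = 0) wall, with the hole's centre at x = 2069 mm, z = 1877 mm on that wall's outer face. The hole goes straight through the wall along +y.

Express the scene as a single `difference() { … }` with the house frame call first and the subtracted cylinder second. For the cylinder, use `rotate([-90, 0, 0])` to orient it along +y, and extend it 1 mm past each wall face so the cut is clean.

difference() {
  house_frame();
  translate([2069, -1, 1877]) rotate([-90, 0, 0]) cylinder(h = 164, r = 432);
}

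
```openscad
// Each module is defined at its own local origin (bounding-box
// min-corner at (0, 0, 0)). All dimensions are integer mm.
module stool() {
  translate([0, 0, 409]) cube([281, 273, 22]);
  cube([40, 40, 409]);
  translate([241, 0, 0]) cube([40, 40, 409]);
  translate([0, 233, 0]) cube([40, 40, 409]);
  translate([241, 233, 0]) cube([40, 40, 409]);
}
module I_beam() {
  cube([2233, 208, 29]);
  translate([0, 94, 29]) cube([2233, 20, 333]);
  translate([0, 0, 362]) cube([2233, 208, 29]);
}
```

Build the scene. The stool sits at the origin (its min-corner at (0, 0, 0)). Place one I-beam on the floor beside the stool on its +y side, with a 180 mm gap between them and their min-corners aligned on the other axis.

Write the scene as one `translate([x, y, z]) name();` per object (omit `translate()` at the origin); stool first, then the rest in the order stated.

stool();
translate([0, 453, 0]) I_beam();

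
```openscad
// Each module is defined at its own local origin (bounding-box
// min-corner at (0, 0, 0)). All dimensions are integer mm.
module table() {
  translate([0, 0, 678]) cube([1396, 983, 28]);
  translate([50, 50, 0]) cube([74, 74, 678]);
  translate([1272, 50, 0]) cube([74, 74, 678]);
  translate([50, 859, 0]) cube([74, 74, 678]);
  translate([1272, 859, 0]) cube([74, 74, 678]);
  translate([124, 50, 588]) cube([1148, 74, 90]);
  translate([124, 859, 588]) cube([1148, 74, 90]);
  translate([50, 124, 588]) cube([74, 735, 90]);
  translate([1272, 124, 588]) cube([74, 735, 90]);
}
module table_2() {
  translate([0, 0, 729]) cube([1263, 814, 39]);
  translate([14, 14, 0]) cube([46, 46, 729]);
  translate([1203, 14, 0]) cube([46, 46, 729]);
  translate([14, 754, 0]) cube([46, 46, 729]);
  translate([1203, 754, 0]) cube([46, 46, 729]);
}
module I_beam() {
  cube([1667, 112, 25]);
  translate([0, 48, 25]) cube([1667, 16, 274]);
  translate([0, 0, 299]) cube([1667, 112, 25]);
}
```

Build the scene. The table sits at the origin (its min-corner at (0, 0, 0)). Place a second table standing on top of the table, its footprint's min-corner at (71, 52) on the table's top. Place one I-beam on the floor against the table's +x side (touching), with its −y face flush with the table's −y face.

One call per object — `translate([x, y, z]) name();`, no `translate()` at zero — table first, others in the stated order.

table();
translate([71, 52, 706]) table_2();
translate([1396, 0, 0]) I_beam();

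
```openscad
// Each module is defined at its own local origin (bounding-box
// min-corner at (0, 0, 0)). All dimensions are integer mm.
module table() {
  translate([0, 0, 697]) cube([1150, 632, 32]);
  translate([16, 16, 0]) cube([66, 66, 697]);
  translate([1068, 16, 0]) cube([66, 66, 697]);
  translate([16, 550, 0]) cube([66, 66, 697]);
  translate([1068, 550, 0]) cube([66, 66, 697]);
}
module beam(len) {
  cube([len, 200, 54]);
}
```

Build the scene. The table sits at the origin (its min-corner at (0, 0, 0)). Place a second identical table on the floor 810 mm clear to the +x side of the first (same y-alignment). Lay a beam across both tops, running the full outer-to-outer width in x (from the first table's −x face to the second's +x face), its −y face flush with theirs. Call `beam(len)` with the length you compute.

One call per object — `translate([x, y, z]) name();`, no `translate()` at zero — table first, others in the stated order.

table();
translate([1960, 0, 0]) table();
translate([0, 0, 729]) beam(3110);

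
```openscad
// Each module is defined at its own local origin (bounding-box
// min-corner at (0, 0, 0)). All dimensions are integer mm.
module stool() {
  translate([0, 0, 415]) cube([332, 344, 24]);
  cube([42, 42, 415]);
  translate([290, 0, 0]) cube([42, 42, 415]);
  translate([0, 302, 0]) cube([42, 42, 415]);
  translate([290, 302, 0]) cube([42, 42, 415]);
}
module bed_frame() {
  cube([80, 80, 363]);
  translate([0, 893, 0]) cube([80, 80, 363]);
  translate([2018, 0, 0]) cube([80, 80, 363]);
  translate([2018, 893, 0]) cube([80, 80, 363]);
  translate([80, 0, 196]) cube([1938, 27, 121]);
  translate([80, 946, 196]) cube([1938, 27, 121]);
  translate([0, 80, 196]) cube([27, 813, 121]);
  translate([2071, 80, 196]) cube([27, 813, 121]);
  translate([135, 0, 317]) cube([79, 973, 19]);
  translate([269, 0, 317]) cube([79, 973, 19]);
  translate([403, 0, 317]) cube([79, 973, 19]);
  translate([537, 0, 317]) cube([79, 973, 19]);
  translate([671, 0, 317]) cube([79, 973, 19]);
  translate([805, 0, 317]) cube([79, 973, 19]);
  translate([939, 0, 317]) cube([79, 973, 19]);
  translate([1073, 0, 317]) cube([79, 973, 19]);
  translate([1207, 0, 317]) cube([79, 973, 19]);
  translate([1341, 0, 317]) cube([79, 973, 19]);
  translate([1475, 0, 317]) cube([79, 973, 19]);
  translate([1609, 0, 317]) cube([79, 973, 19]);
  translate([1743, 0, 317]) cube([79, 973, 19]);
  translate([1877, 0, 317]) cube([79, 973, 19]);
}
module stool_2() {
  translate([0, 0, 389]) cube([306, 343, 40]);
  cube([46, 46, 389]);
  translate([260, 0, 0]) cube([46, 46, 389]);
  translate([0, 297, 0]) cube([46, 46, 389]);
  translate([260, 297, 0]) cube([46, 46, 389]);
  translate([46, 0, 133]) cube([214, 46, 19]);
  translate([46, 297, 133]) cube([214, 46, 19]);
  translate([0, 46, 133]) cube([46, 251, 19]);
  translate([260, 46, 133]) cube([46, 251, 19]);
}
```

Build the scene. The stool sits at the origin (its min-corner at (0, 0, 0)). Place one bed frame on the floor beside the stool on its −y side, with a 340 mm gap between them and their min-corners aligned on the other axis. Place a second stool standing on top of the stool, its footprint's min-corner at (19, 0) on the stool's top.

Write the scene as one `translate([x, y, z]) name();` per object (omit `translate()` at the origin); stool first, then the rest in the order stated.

stool();
translate([0, -1313, 0]) bed_frame();
translate([19, 0, 439]) stool_2();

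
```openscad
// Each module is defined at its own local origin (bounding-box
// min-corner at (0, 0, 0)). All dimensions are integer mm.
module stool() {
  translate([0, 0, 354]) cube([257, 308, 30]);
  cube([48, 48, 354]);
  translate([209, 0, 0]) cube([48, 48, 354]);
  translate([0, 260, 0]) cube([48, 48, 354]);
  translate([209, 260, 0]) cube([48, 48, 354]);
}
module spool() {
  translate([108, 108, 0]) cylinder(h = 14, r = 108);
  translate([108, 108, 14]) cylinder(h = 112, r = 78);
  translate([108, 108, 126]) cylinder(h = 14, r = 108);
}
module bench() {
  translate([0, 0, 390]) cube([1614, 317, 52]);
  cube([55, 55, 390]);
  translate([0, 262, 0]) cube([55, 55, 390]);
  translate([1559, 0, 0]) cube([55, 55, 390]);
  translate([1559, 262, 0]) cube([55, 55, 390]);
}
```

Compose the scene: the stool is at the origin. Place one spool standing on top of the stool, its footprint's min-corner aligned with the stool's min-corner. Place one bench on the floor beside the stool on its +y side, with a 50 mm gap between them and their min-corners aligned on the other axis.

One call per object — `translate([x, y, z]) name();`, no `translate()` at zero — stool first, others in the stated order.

stool();
translate([0, 0, 384]) spool();
translate([0, 358, 0]) bench();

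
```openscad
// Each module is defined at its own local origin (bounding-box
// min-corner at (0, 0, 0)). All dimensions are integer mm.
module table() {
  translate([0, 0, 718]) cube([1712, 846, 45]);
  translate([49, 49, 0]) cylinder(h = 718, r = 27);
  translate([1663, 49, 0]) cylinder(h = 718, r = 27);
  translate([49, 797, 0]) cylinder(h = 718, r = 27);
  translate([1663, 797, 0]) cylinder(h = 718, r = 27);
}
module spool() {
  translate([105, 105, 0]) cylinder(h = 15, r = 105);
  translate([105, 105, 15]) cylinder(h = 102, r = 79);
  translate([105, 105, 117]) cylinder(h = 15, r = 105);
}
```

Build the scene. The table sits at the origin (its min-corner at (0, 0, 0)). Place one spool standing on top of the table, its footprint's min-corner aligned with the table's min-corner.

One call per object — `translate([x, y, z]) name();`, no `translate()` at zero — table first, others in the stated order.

table();
translate([0, 0, 763]) spool();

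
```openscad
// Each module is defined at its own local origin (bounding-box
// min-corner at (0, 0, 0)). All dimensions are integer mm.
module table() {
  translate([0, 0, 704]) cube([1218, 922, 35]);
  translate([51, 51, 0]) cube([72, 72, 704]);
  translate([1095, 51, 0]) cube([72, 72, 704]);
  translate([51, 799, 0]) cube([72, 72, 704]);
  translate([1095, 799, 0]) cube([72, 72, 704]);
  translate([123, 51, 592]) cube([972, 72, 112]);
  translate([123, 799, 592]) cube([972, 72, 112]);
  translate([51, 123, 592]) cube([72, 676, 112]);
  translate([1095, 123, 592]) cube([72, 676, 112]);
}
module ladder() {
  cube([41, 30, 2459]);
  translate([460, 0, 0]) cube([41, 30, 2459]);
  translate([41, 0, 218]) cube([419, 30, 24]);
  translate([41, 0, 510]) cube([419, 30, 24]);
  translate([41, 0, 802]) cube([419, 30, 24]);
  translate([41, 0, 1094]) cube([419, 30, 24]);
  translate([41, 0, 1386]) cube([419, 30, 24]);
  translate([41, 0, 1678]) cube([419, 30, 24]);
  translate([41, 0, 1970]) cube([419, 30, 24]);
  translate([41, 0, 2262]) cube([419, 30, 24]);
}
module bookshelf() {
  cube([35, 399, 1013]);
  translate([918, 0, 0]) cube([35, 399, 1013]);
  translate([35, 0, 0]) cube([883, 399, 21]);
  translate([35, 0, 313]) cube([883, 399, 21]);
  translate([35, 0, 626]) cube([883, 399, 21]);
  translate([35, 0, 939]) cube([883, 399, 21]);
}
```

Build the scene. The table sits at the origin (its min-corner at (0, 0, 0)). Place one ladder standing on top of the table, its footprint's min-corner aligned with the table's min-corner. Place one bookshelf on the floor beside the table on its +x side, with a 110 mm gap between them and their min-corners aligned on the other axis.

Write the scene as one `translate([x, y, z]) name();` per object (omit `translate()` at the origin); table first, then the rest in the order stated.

table();
translate([0, 0, 739]) ladder();
translate([1328, 0, 0]) bookshelf();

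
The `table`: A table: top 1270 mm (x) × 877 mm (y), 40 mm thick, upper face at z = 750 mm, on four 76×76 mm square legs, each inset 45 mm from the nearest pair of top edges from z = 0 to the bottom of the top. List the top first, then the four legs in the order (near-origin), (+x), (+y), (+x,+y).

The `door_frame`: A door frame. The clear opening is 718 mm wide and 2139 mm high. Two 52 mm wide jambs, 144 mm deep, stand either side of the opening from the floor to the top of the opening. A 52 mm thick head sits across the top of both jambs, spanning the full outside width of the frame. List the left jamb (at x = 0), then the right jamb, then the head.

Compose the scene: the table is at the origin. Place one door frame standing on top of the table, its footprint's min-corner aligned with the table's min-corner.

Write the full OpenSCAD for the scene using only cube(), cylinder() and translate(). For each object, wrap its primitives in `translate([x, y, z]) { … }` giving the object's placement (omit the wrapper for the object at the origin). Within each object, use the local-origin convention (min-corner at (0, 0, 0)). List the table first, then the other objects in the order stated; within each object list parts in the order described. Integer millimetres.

translate([0, 0, 710]) cube([1270, 877, 40]);
translate([45, 45, 0]) cube([76, 76, 710]);
translate([1149, 45, 0]) cube([76, 76, 710]);
translate([45, 756, 0]) cube([76, 76, 710]);
translate([1149, 756, 0]) cube([76, 76, 710]);
translate([0, 0, 750]) {
  cube([52, 144, 2139]);
  translate([770, 0, 0]) cube([52, 144, 2139]);
  translate([0, 0, 2139]) cube([822, 144, 52]);
}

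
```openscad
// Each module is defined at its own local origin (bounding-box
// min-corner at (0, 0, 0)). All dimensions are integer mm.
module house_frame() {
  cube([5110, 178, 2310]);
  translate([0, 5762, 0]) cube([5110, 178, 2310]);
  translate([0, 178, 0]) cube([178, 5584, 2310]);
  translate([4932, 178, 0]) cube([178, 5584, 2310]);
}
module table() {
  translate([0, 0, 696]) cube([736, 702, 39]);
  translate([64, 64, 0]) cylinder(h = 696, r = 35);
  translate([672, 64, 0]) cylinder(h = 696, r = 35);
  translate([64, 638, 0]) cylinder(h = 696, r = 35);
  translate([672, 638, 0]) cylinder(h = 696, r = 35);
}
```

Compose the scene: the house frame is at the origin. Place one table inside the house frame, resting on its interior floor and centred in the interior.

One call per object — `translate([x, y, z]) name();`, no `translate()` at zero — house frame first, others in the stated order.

house_frame();
translate([2187, 2619, 0]) table();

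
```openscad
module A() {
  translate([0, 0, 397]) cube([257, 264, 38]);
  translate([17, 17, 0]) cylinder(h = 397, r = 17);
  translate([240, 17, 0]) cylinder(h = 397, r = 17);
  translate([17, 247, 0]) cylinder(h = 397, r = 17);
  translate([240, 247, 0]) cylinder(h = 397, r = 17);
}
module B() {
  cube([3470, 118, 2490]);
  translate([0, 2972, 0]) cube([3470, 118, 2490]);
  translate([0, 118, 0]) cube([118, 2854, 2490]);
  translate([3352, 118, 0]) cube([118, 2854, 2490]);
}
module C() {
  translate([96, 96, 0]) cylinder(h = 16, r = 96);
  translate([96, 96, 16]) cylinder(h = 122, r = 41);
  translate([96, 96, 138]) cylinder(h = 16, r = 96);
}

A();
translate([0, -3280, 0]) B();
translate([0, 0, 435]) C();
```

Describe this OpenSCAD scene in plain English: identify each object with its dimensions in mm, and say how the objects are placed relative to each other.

A is a simple wooden stool: a rectangular seat 257 mm (x) by 264 mm (y), 38 mm thick, top face at z = 435 mm, on four round legs, each 34 mm in diameter. The legs rest on z = 0, each leg's axis is inset half a diameter from the nearest pair of seat edges (so the leg's bounding box is flush with the corner).

B is a box-shaped house frame (walls only): outside footprint 3470×3090 mm, wall height 2490 mm, wall thickness 118 mm. The two y-facing walls run the full x-width; the two x-facing walls fit between the inner faces of the y-facing walls.

C is a spool: two coaxial disc flanges of radius 96 mm and thickness 16 mm, joined by a core cylinder of radius 41 mm and height 122 mm. The lower flange rests on z = 0 and the three cylinders share a vertical axis.

The house frame is on the floor beside the stool on its −y side. The spool is on top of the stool.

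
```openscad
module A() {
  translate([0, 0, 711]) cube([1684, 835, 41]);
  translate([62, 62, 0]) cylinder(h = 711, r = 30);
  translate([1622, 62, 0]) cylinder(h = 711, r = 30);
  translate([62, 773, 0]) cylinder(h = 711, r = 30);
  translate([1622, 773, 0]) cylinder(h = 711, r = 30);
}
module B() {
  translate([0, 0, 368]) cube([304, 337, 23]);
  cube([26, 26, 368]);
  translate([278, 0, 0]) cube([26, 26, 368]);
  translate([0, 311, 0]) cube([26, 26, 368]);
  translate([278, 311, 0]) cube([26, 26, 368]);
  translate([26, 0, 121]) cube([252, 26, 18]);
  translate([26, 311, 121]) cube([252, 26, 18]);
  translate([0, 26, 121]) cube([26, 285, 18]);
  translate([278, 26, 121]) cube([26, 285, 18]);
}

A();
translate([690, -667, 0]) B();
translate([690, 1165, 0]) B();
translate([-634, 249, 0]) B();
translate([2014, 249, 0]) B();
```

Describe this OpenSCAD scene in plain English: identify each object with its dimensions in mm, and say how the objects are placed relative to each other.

A is a rectangular dining table. The top is 1684×835×41 mm with its upper surface at z = 752 mm. It stands on four round legs of 60 mm diameter, each leg's bounding box inset 32 mm from the nearest pair of top edges, running from the floor to the underside of the top.

B is a simple wooden stool: a rectangular seat 304 mm (x) by 337 mm (y), 23 mm thick, top face at z = 391 mm, on four square legs, each 26×26 mm in cross-section. The legs rest on z = 0, each flush with a corner of the seat. Four stretchers, 26 mm wide and 18 mm tall, connect adjacent legs with their undersides at z = 121 mm, each running between the inner faces of the legs it joins and aligned with the legs' outer faces on the other axis.

Four stools sit around the table at the −y, +y, −x, +x sides.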